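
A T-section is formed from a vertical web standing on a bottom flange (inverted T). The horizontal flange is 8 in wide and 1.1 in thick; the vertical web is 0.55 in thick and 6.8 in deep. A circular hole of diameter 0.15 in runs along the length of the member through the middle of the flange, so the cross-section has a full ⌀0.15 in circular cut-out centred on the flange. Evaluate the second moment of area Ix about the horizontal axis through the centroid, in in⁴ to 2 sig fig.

Decompose the section into non-overlapping parts with the origin at the bottom-left of its bounding rectangle.
Flange: 8 × 1.1, A = 8.8 in², y = 0.55 in, Ī = 0.8873 in⁴.
Web: 0.55 × 6.8, A = 3.74 in², y = 4.5 in, Ī = 14.41 in⁴.
Hole (subtracted): ⌀0.15, A = 0.01767 in², y = 0.55 in, Ī = 0.00002485 in⁴.
Centroid: ȳ = ΣA·y / ΣA = 1.73 in.
Transfer each piece to the horizontal axis through the centroid using Ī + A·d² with d = y − 1.73:
  flange: d = -1.18 in → contributes +13.13 in⁴
  web: d = 2.77 in → contributes +43.11 in⁴
  hole: d = -1.18 in → contributes −0.02462 in⁴
Total I = 56.22 in⁴.

Ix ≈ 56 in⁴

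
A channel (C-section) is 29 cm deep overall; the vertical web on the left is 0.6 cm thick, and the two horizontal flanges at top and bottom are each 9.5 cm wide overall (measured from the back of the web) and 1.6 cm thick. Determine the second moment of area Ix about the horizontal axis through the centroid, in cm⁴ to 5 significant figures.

Break the section into simple shapes (no overlaps), measuring from the bottom-left corner of the bounding box.
Web: 0.6 × 29, A = 17.4 cm², y = 14.5 cm, Ī = 1219.45 cm⁴.
Top flange (beyond web): 8.9 × 1.6, A = 14.24 cm², y = 28.2 cm, Ī = 3.037867 cm⁴.
Bottom flange (beyond web): 8.9 × 1.6, A = 14.24 cm², y = 0.8 cm, Ī = 3.037867 cm⁴.
By symmetry the centroid is at mid-height, ȳ = 14.5 cm.
Transfer each piece to the horizontal axis through the centroid using Ī + A·d² with d = y − 14.5:
  web: d = 0 cm → contributes +1219.45 cm⁴
  top flange (beyond web): d = 13.7 cm → contributes +2675.743 cm⁴
  bottom flange (beyond web): d = -13.7 cm → contributes +2675.743 cm⁴
Total I = 6570.937 cm⁴.

Ix ≈ 6570.9 cm⁴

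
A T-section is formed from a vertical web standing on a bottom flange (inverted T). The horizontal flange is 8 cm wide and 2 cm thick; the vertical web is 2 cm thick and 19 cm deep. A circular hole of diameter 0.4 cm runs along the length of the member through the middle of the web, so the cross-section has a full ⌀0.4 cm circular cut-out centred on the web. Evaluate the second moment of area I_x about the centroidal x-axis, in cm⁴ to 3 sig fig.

I_x ≈ 2390 cm⁴

Split into non-overlapping primitives; take the origin at the lower-left of the bounding box.
Flange: 8 × 2, A = 16 cm², y = 1 cm, Ī = 5.3333 cm⁴.
Web: 2 × 19, A = 38 cm², y = 11.5 cm, Ī = 1143.2 cm⁴.
Hole (subtracted): ⌀0.4, A = 0.12566 cm², y = 11.5 cm, Ī = 0.0012566 cm⁴.
Centroid: ȳ = ΣA·y / ΣA = 8.3816 cm.
Transfer each piece to the centroidal x-axis using Ī + A·d² with d = y − 8.3816:
  flange: d = -7.3816 cm → contributes +877.15 cm⁴
  web: d = 3.1184 cm → contributes +1512.7 cm⁴
  hole: d = 3.1184 cm → contributes −1.2232 cm⁴
Total I = 2388.6 cm⁴.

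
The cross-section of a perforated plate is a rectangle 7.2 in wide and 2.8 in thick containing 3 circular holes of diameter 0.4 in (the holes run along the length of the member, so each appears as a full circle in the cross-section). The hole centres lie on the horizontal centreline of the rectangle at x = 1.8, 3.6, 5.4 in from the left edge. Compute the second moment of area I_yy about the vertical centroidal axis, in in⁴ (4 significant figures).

Split into non-overlapping primitives; take the origin at the lower-left of the bounding box.
Plate: 7.2 × 2.8, A = 20.16 in², x = 3.6 in, Ī = 87.0912 in⁴.
Hole 1 (subtracted): ⌀0.4, A = 0.125664 in², x = 1.8 in, Ī = 0.00125664 in⁴.
Hole 2 (subtracted): ⌀0.4, A = 0.125664 in², x = 3.6 in, Ī = 0.00125664 in⁴.
Hole 3 (subtracted): ⌀0.4, A = 0.125664 in², x = 5.4 in, Ī = 0.00125664 in⁴.
By symmetry the centroid is at mid-width, x̄ = 3.6 in.
Transfer each piece to the vertical centroidal axis using Ī + A·d² with d = x − 3.6:
  plate: d = 0 in → contributes +87.0912 in⁴
  hole 1: d = -1.8 in → contributes −0.408407 in⁴
  hole 2: d = 0 in → contributes −0.00125664 in⁴
  hole 3: d = 1.8 in → contributes −0.408407 in⁴
Total I = 86.2731 in⁴.

I_yy ≈ 86.27 in⁴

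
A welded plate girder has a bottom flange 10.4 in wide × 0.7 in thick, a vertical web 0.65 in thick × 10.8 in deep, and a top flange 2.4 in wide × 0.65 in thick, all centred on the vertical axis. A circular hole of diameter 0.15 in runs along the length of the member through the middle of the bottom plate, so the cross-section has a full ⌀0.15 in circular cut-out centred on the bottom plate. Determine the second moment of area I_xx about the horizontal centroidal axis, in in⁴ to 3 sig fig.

Decompose the section into non-overlapping parts with the origin at the bottom-left of its bounding rectangle.
Bottom plate: 10.4 × 0.7, A = 7.28 in², y = 0.35 in, Ī = 0.29727 in⁴.
Web plate: 0.65 × 10.8, A = 7.02 in², y = 6.1 in, Ī = 68.234 in⁴.
Top plate: 2.4 × 0.65, A = 1.56 in², y = 11.825 in, Ī = 0.054925 in⁴.
Hole (subtracted): ⌀0.15, A = 0.017671 in², y = 0.35 in, Ī = 0.00002485 in⁴.
Centroid: ȳ = ΣA·y / ΣA = 4.0279 in.
Transfer each piece to the horizontal centroidal axis using Ī + A·d² with d = y − 4.0279:
  bottom plate: d = -3.6779 in → contributes +98.772 in⁴
  web plate: d = 2.0721 in → contributes +98.376 in⁴
  top plate: d = 7.7971 in → contributes +94.896 in⁴
  hole: d = -3.6779 in → contributes −0.23906 in⁴
Total I = 291.8 in⁴.

I_xx ≈ 292 in⁴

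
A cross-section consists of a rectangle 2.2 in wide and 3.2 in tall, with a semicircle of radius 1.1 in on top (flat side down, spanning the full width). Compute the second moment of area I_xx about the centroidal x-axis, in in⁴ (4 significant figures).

I_xx ≈ 12.56 in⁴

Treat the section as a set of non-overlapping primitives; coordinates are from the bounding-box lower-left.
Rectangular body: 2.2 × 3.2, A = 7.04 in², y = 1.6 in, Ī = 6.00747 in⁴.
Semicircular cap: semicircle r = 1.1, A = 1.90066 in², y = 3.66685 in, Ī = 0.160695 in⁴.
Centroid: ȳ = ΣA·y / ΣA = 2.03939 in.
Transfer each piece to the centroidal x-axis using Ī + A·d² with d = y − 2.03939:
  rectangular body: d = -0.439385 in → contributes +7.3666 in⁴
  semicircular cap: d = 1.62747 in → contributes +5.1949 in⁴
Total I = 12.5615 in⁴.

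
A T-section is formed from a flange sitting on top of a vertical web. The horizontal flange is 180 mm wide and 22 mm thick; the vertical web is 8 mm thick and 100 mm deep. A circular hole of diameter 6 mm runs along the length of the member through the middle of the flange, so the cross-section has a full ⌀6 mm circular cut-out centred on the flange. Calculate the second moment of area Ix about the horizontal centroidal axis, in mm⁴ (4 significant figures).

Ix ≈ 3.300 × 10⁶ mm⁴

Split into non-overlapping primitives; take the origin at the lower-left of the bounding box.
Flange: 180 × 22, A = 3 960 mm², y = 111 mm, Ī = 159 720 mm⁴.
Web: 8 × 100, A = 800 mm², y = 50 mm, Ī = 666 667 mm⁴.
Hole (subtracted): ⌀6, A = 28.2743 mm², y = 111 mm, Ī = 63.6173 mm⁴.
Centroid: ȳ = ΣA·y / ΣA = 100.687 mm.
Transfer each piece to the horizontal centroidal axis using Ī + A·d² with d = y − 100.687:
  flange: d = 10.3134 mm → contributes +580 927 mm⁴
  web: d = -50.6866 mm → contributes +2 721 975 mm⁴
  hole: d = 10.3134 mm → contributes −3071.03 mm⁴
Total I = 3 299 831 mm⁴.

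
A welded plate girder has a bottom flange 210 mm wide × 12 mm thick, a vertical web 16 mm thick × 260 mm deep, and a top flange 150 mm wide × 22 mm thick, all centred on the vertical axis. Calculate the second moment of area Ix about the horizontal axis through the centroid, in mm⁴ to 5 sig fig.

Split into non-overlapping primitives; take the origin at the lower-left of the bounding box.
Bottom plate: 210 × 12, A = 2 520 mm², y = 6 mm, Ī = 30 240 mm⁴.
Web plate: 16 × 260, A = 4 160 mm², y = 142 mm, Ī = 23 434 667 mm⁴.
Top plate: 150 × 22, A = 3 300 mm², y = 283 mm, Ī = 133 100 mm⁴.
Centroid: ȳ = ΣA·y / ΣA = 154.2826 mm.
Transfer each piece to the horizontal axis through the centroid using Ī + A·d² with d = y − 154.2826:
  bottom plate: d = -148.2826 mm → contributes +55 439 292 mm⁴
  web plate: d = -12.28257 mm → contributes +24 062 250 mm⁴
  top plate: d = 128.7174 mm → contributes +54 808 088 mm⁴
Total I = 134 309 630 mm⁴.

Ix ≈ 1.3431 × 10⁸ mm⁴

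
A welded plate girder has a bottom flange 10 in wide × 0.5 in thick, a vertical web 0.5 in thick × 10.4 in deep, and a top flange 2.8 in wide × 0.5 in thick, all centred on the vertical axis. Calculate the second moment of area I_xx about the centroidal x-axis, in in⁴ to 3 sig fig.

I_xx ≈ 204 in⁴

Split into non-overlapping primitives; take the origin at the lower-left of the bounding box.
Bottom plate: 10 × 0.5, A = 5 in², y = 0.25 in, Ī = 0.10417 in⁴.
Web plate: 0.5 × 10.4, A = 5.2 in², y = 5.7 in, Ī = 46.869 in⁴.
Top plate: 2.8 × 0.5, A = 1.4 in², y = 11.15 in, Ī = 0.029167 in⁴.
Centroid: ȳ = ΣA·y / ΣA = 4.0086 in.
Transfer each piece to the centroidal x-axis using Ī + A·d² with d = y − 4.0086:
  bottom plate: d = -3.7586 in → contributes +70.74 in⁴
  web plate: d = 1.6914 in → contributes +61.745 in⁴
  top plate: d = 7.1414 in → contributes +71.428 in⁴
Total I = 203.91 in⁴.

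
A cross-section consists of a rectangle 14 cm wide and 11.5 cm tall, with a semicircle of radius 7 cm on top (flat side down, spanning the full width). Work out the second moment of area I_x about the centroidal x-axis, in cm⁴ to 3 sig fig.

I_x ≈ 6000 cm⁴

Break the section into simple shapes (no overlaps), measuring from the bottom-left corner of the bounding box.
Rectangular body: 14 × 11.5, A = 161 cm², y = 5.75 cm, Ī = 1774.4 cm⁴.
Semicircular cap: semicircle r = 7, A = 76.969 cm², y = 14.471 cm, Ī = 263.53 cm⁴.
Centroid: ȳ = ΣA·y / ΣA = 8.5707 cm.
Transfer each piece to the centroidal x-axis using Ī + A·d² with d = y − 8.5707:
  rectangular body: d = -2.8207 cm → contributes +3055.3 cm⁴
  semicircular cap: d = 5.9002 cm → contributes +2 943 cm⁴
Total I = 5998.3 cm⁴.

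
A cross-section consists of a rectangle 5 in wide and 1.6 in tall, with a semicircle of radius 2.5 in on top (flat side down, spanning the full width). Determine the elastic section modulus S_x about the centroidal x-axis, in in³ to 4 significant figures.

Treat the section as a set of non-overlapping primitives; coordinates are from the bounding-box lower-left.
Rectangular body: 5 × 1.6, A = 8 in², y = 0.8 in, Ī = 1.70667 in⁴.
Semicircular cap: semicircle r = 2.5, A = 9.81748 in², y = 2.66103 in, Ī = 4.28738 in⁴.
Centroid: ȳ = ΣA·y / ΣA = 1.82543 in.
Transfer each piece to the centroidal x-axis using Ī + A·d² with d = y − 1.82543:
  rectangular body: d = -1.02543 in → contributes +10.1188 in⁴
  semicircular cap: d = 0.835599 in → contributes +11.1422 in⁴
Total I = 21.261 in⁴.
Extreme fibre distance c = 2.27457 in; S = I/c = 9.34727 in³.

S_x ≈ 9.347 in³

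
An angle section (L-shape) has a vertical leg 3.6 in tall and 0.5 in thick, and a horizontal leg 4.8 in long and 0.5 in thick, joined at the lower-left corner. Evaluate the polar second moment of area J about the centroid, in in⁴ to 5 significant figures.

Treat the section as a set of non-overlapping primitives; coordinates are from the bounding-box lower-left.
Vertical leg: 0.5 × 3.6, A = 1.8 in², y = 1.8 in, Ī = 1.944 in⁴.
Horizontal leg (remainder): 4.3 × 0.5, A = 2.15 in², y = 0.25 in, Ī = 0.04479167 in⁴.
Centroid: ȳ = ΣA·y / ΣA = 0.9563291 in.
Transfer each piece to the centroidal x-axis using Ī + A·d² with d = y − 0.9563291:
  vertical leg: d = 0.8436709 in → contributes +3.225205 in⁴
  horizontal leg (remainder): d = -0.7063291 in → contributes +1.117428 in⁴
Total I = 4.342633 in⁴.
For the y-axis: x̄ = 1.556329 in.
Repeating about the centroidal y-axis gives I_y = 8.993633 in⁴.
Polar second moment: J = I_x + I_y = 13.33627 in⁴.

J ≈ 13.336 in⁴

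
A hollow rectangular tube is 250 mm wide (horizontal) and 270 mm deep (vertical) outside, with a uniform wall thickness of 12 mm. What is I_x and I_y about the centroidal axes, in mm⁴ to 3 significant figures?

Break the section into simple shapes (no overlaps), measuring from the bottom-left corner of the bounding box.
Outer rectangle: 250 × 270, A = 67 500 mm², y = 135 mm, Ī = 410 062 500 mm⁴.
Inner void (subtracted): 226 × 246, A = 55 596 mm², y = 135 mm, Ī = 280 370 628 mm⁴.
By symmetry the centroid is at mid-height, ȳ = 135 mm.
All pieces are centred on the centroidal x-axis, so I = ΣĪ (holes subtracted) = 129 691 872 mm⁴.
Repeating about the centroidal y-axis gives I_y = 114 927 392 mm⁴.

I_x ≈ 1.30 × 10⁸ mm⁴, I_y ≈ 1.15 × 10⁸ mm⁴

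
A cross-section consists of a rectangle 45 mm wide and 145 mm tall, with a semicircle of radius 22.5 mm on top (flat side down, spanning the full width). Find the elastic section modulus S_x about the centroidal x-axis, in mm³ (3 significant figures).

S_x ≈ 1.89 × 10⁵ mm³

Break the section into simple shapes (no overlaps), measuring from the bottom-left corner of the bounding box.
Rectangular body: 45 × 145, A = 6 525 mm², y = 72.5 mm, Ī = 11 432 344 mm⁴.
Semicircular cap: semicircle r = 22.5, A = 795.22 mm², y = 154.55 mm, Ī = 28 130 mm⁴.
Centroid: ȳ = ΣA·y / ΣA = 81.413 mm.
Transfer each piece to the centroidal x-axis using Ī + A·d² with d = y − 81.413:
  rectangular body: d = -8.9132 mm → contributes +11 950 729 mm⁴
  semicircular cap: d = 73.136 mm → contributes +4 281 644 mm⁴
Total I = 16 232 373 mm⁴.
Extreme fibre distance c = 86.087 mm; S = I/c = 188 558 mm³.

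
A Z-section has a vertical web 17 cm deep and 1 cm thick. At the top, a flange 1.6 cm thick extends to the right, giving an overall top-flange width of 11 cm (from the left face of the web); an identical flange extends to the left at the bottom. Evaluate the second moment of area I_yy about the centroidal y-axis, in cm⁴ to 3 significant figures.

I_yy ≈ 1240 cm⁴

Split into non-overlapping primitives; take the origin at the lower-left of the bounding box.
Web: 1 × 17, A = 17 cm², x = 10.5 cm, Ī = 1.4167 cm⁴.
Top flange (beyond web): 10 × 1.6, A = 16 cm², x = 16 cm, Ī = 133.33 cm⁴.
Bottom flange (beyond web): 10 × 1.6, A = 16 cm², x = 5 cm, Ī = 133.33 cm⁴.
Centroid: x̄ = ΣA·x / ΣA = 10.5 cm.
Transfer each piece to the centroidal y-axis using Ī + A·d² with d = x − 10.5:
  web: d = 0 cm → contributes +1.4167 cm⁴
  top flange (beyond web): d = 5.5 cm → contributes +617.33 cm⁴
  bottom flange (beyond web): d = -5.5 cm → contributes +617.33 cm⁴
Total I = 1236.1 cm⁴.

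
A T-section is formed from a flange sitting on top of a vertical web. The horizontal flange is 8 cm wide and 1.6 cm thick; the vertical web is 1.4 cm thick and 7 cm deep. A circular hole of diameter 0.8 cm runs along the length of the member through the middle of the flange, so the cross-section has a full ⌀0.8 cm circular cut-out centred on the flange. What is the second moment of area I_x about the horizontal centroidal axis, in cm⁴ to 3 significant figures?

I_x ≈ 144 cm⁴

Split into non-overlapping primitives; take the origin at the lower-left of the bounding box.
Flange: 8 × 1.6, A = 12.8 cm², y = 7.8 cm, Ī = 2.7307 cm⁴.
Web: 1.4 × 7, A = 9.8 cm², y = 3.5 cm, Ī = 40.017 cm⁴.
Hole (subtracted): ⌀0.8, A = 0.50265 cm², y = 7.8 cm, Ī = 0.020106 cm⁴.
Centroid: ȳ = ΣA·y / ΣA = 5.893 cm.
Transfer each piece to the horizontal centroidal axis using Ī + A·d² with d = y − 5.893:
  flange: d = 1.907 cm → contributes +49.281 cm⁴
  web: d = -2.393 cm → contributes +96.135 cm⁴
  hole: d = 1.907 cm → contributes −1.8481 cm⁴
Total I = 143.57 cm⁴.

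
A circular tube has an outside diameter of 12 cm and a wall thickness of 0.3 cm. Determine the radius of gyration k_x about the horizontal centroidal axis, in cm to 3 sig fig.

k_x ≈ 4.14 cm

Split into non-overlapping primitives; take the origin at the lower-left of the bounding box.
Outer circle: ⌀12, A = 113.1 cm², y = 6 cm, Ī = 1017.9 cm⁴.
Bore (subtracted): ⌀11.4, A = 102.07 cm², y = 6 cm, Ī = 829.07 cm⁴.
By symmetry the centroid is at mid-height, ȳ = 6 cm.
All pieces are centred on the horizontal centroidal axis, so I = ΣĪ (holes subtracted) = 188.81 cm⁴.
Radius of gyration: k = √(I/A) = √(188.81 / 11.027) = 4.1379 cm.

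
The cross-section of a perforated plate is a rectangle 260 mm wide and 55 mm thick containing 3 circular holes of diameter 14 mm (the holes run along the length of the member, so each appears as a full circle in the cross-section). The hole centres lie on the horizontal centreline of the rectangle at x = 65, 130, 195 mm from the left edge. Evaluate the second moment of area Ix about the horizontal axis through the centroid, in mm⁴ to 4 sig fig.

Split into non-overlapping primitives; take the origin at the lower-left of the bounding box.
Plate: 260 × 55, A = 14 300 mm², y = 27.5 mm, Ī = 3 604 792 mm⁴.
Hole 1 (subtracted): ⌀14, A = 153.938 mm², y = 27.5 mm, Ī = 1885.74 mm⁴.
Hole 2 (subtracted): ⌀14, A = 153.938 mm², y = 27.5 mm, Ī = 1885.74 mm⁴.
Hole 3 (subtracted): ⌀14, A = 153.938 mm², y = 27.5 mm, Ī = 1885.74 mm⁴.
By symmetry the centroid is at mid-height, ȳ = 27.5 mm.
All pieces are centred on the horizontal axis through the centroid, so I = ΣĪ (holes subtracted) = 3 599 134 mm⁴.

Ix ≈ 3.599 × 10⁶ mm⁴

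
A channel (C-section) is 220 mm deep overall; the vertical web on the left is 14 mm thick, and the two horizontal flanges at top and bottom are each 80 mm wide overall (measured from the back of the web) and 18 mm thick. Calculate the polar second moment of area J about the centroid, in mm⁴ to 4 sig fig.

J ≈ 3.978 × 10⁷ mm⁴

Break the section into simple shapes (no overlaps), measuring from the bottom-left corner of the bounding box.
Web: 14 × 220, A = 3 080 mm², y = 110 mm, Ī = 12 422 667 mm⁴.
Top flange (beyond web): 66 × 18, A = 1 188 mm², y = 211 mm, Ī = 32 076 mm⁴.
Bottom flange (beyond web): 66 × 18, A = 1 188 mm², y = 9 mm, Ī = 32 076 mm⁴.
By symmetry the centroid is at mid-height, ȳ = 110 mm.
Transfer each piece to the centroidal x-axis using Ī + A·d² with d = y − 110:
  web: d = 0 mm → contributes +12 422 667 mm⁴
  top flange (beyond web): d = 101 mm → contributes +12 150 864 mm⁴
  bottom flange (beyond web): d = -101 mm → contributes +12 150 864 mm⁴
Total I = 36 724 395 mm⁴.
For the y-axis: x̄ = 24.4194 mm.
Repeating about the centroidal y-axis gives I_y = 3 058 859 mm⁴.
Polar second moment: J = I_x + I_y = 39 783 254 mm⁴.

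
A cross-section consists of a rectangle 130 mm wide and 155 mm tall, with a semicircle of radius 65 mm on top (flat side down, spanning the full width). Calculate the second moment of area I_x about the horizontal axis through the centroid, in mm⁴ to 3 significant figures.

I_x ≈ 9.74 × 10⁷ mm⁴

Split into non-overlapping primitives; take the origin at the lower-left of the bounding box.
Rectangular body: 130 × 155, A = 20 150 mm², y = 77.5 mm, Ī = 40 341 979 mm⁴.
Semicircular cap: semicircle r = 65, A = 6636.6 mm², y = 182.59 mm, Ī = 1 959 230 mm⁴.
Centroid: ȳ = ΣA·y / ΣA = 103.54 mm.
Transfer each piece to the horizontal axis through the centroid using Ī + A·d² with d = y − 103.54:
  rectangular body: d = -26.036 mm → contributes +54 001 309 mm⁴
  semicircular cap: d = 79.051 mm → contributes +43 431 504 mm⁴
Total I = 97 432 812 mm⁴.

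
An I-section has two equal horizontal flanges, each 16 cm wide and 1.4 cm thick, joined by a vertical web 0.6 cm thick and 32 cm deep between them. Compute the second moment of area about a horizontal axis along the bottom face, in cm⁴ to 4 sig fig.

Split into non-overlapping primitives; take the origin at the lower-left of the bounding box.
Bottom flange: 16 × 1.4, A = 22.4 cm², y = 0.7 cm, Ī = 3.65867 cm⁴.
Web: 0.6 × 32, A = 19.2 cm², y = 17.4 cm, Ī = 1638.4 cm⁴.
Top flange: 16 × 1.4, A = 22.4 cm², y = 34.1 cm, Ī = 3.65867 cm⁴.
Transfer each piece to the base of the section using Ī + A·d² with d = y − 0:
  bottom flange: d = 0.7 cm → contributes +14.6347 cm⁴
  web: d = 17.4 cm → contributes +7451.39 cm⁴
  top flange: d = 34.1 cm → contributes +26050.6 cm⁴
Total I = 33516.6 cm⁴.

I_base ≈ 3.352 × 10⁴ cm⁴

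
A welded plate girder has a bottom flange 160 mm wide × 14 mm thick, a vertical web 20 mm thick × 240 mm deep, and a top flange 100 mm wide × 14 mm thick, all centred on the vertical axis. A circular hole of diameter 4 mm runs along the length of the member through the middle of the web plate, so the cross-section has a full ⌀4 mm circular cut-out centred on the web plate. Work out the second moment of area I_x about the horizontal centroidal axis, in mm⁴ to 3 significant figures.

Break the section into simple shapes (no overlaps), measuring from the bottom-left corner of the bounding box.
Bottom plate: 160 × 14, A = 2 240 mm², y = 7 mm, Ī = 36 587 mm⁴.
Web plate: 20 × 240, A = 4 800 mm², y = 134 mm, Ī = 23 040 000 mm⁴.
Top plate: 100 × 14, A = 1 400 mm², y = 261 mm, Ī = 22 867 mm⁴.
Hole (subtracted): ⌀4, A = 12.566 mm², y = 134 mm, Ī = 12.566 mm⁴.
Centroid: ȳ = ΣA·y / ΣA = 121.34 mm.
Transfer each piece to the horizontal centroidal axis using Ī + A·d² with d = y − 121.34:
  bottom plate: d = -114.34 mm → contributes +29 322 218 mm⁴
  web plate: d = 12.659 mm → contributes +23 809 160 mm⁴
  top plate: d = 139.66 mm → contributes +27 329 224 mm⁴
  hole: d = 12.659 mm → contributes −2026.2 mm⁴
Total I = 80 458 575 mm⁴.

I_x ≈ 8.05 × 10⁷ mm⁴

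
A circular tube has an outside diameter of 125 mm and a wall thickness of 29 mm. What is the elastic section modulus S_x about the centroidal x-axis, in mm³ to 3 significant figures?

S_x ≈ 1.76 × 10⁵ mm³

Decompose the section into non-overlapping parts with the origin at the bottom-left of its bounding rectangle.
Outer circle: ⌀125, A = 12 272 mm², y = 62.5 mm, Ī = 11 984 225 mm⁴.
Bore (subtracted): ⌀67, A = 3525.7 mm², y = 62.5 mm, Ī = 989 166 mm⁴.
By symmetry the centroid is at mid-height, ȳ = 62.5 mm.
All pieces are centred on the centroidal x-axis, so I = ΣĪ (holes subtracted) = 10 995 059 mm⁴.
Extreme fibre distance c = 62.5 mm; S = I/c = 175 921 mm³.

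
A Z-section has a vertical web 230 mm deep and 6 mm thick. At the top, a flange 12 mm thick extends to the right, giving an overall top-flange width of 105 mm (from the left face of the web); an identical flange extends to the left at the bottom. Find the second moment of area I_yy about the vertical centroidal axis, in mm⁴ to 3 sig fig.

Decompose the section into non-overlapping parts with the origin at the bottom-left of its bounding rectangle.
Web: 6 × 230, A = 1 380 mm², x = 102 mm, Ī = 4 140 mm⁴.
Top flange (beyond web): 99 × 12, A = 1 188 mm², x = 154.5 mm, Ī = 970 299 mm⁴.
Bottom flange (beyond web): 99 × 12, A = 1 188 mm², x = 49.5 mm, Ī = 970 299 mm⁴.
Centroid: x̄ = ΣA·x / ΣA = 102 mm.
Transfer each piece to the vertical centroidal axis using Ī + A·d² with d = x − 102:
  web: d = 0 mm → contributes +4 140 mm⁴
  top flange (beyond web): d = 52.5 mm → contributes +4 244 724 mm⁴
  bottom flange (beyond web): d = -52.5 mm → contributes +4 244 724 mm⁴
Total I = 8 493 588 mm⁴.

I_yy ≈ 8.49 × 10⁶ mm⁴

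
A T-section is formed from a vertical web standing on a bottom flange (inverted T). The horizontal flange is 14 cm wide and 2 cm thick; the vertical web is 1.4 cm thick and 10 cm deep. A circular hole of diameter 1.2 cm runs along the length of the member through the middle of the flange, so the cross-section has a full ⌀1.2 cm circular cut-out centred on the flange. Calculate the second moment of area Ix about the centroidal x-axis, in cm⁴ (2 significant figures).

Ix ≈ 460 cm⁴

Treat the section as a set of non-overlapping primitives; coordinates are from the bounding-box lower-left.
Flange: 14 × 2, A = 28 cm², y = 1 cm, Ī = 9.333 cm⁴.
Web: 1.4 × 10, A = 14 cm², y = 7 cm, Ī = 116.7 cm⁴.
Hole (subtracted): ⌀1.2, A = 1.131 cm², y = 1 cm, Ī = 0.1018 cm⁴.
Centroid: ȳ = ΣA·y / ΣA = 3.055 cm.
Transfer each piece to the centroidal x-axis using Ī + A·d² with d = y − 3.055:
  flange: d = -2.055 cm → contributes +127.6 cm⁴
  web: d = 3.945 cm → contributes +334.5 cm⁴
  hole: d = -2.055 cm → contributes −4.88 cm⁴
Total I = 457.2 cm⁴.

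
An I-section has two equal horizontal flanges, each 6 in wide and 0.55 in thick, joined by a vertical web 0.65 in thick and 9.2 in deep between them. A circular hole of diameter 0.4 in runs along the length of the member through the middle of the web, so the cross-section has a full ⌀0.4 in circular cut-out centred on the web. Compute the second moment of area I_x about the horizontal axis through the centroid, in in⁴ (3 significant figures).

I_x ≈ 199 in⁴

Treat the section as a set of non-overlapping primitives; coordinates are from the bounding-box lower-left.
Bottom flange: 6 × 0.55, A = 3.3 in², y = 0.275 in, Ī = 0.083188 in⁴.
Web: 0.65 × 9.2, A = 5.98 in², y = 5.15 in, Ī = 42.179 in⁴.
Top flange: 6 × 0.55, A = 3.3 in², y = 10.025 in, Ī = 0.083188 in⁴.
Hole (subtracted): ⌀0.4, A = 0.12566 in², y = 5.15 in, Ī = 0.0012566 in⁴.
By symmetry the centroid is at mid-height, ȳ = 5.15 in.
Transfer each piece to the horizontal axis through the centroid using Ī + A·d² with d = y − 5.15:
  bottom flange: d = -4.875 in → contributes +78.51 in⁴
  web: d = 0 in → contributes +42.179 in⁴
  top flange: d = 4.875 in → contributes +78.51 in⁴
  hole: d = 0 in → contributes −0.0012566 in⁴
Total I = 199.2 in⁴.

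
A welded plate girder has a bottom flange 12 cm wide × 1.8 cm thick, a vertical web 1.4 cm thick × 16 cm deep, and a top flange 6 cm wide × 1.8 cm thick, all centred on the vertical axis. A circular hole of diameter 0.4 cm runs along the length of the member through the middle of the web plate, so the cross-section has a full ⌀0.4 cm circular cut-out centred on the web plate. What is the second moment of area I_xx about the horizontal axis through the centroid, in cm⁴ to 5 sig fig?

I_xx ≈ 2884.0 cm⁴

Decompose the section into non-overlapping parts with the origin at the bottom-left of its bounding rectangle.
Bottom plate: 12 × 1.8, A = 21.6 cm², y = 0.9 cm, Ī = 5.832 cm⁴.
Web plate: 1.4 × 16, A = 22.4 cm², y = 9.8 cm, Ī = 477.8667 cm⁴.
Top plate: 6 × 1.8, A = 10.8 cm², y = 18.7 cm, Ī = 2.916 cm⁴.
Hole (subtracted): ⌀0.4, A = 0.1256637 cm², y = 9.8 cm, Ī = 0.001256637 cm⁴.
Centroid: ȳ = ΣA·y / ΣA = 8.041954 cm.
Transfer each piece to the horizontal axis through the centroid using Ī + A·d² with d = y − 8.041954:
  bottom plate: d = -7.141954 cm → contributes +1107.594 cm⁴
  web plate: d = 1.758046 cm → contributes +547.0989 cm⁴
  top plate: d = 10.65805 cm → contributes +1229.731 cm⁴
  hole: d = 1.758046 cm → contributes −0.3896487 cm⁴
Total I = 2884.034 cm⁴.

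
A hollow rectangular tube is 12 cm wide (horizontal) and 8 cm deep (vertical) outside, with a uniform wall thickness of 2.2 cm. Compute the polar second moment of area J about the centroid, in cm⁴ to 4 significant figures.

J ≈ 1503 cm⁴

Split into non-overlapping primitives; take the origin at the lower-left of the bounding box.
Outer rectangle: 12 × 8, A = 96 cm², y = 4 cm, Ī = 512 cm⁴.
Inner void (subtracted): 7.6 × 3.6, A = 27.36 cm², y = 4 cm, Ī = 29.5488 cm⁴.
By symmetry the centroid is at mid-height, ȳ = 4 cm.
All pieces are centred on the centroidal x-axis, so I = ΣĪ (holes subtracted) = 482.451 cm⁴.
Repeating about the centroidal y-axis gives I_y = 1020.31 cm⁴.
Polar second moment: J = I_x + I_y = 1502.76 cm⁴.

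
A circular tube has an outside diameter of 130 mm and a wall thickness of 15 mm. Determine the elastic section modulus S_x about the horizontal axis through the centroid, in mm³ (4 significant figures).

S_x ≈ 1.402 × 10⁵ mm³

Split into non-overlapping primitives; take the origin at the lower-left of the bounding box.
Outer circle: ⌀130, A = 13273.2 mm², y = 65 mm, Ī = 14 019 848 mm⁴.
Bore (subtracted): ⌀100, A = 7853.98 mm², y = 65 mm, Ī = 4 908 739 mm⁴.
By symmetry the centroid is at mid-height, ȳ = 65 mm.
All pieces are centred on the horizontal axis through the centroid, so I = ΣĪ (holes subtracted) = 9 111 110 mm⁴.
Extreme fibre distance c = 65 mm; S = I/c = 140 171 mm³.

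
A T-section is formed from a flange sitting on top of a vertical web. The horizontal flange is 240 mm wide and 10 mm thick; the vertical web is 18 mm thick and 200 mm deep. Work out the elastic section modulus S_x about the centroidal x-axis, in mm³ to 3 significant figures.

S_x ≈ 1.96 × 10⁵ mm³

Split into non-overlapping primitives; take the origin at the lower-left of the bounding box.
Flange: 240 × 10, A = 2 400 mm², y = 205 mm, Ī = 20 000 mm⁴.
Web: 18 × 200, A = 3 600 mm², y = 100 mm, Ī = 12 000 000 mm⁴.
Centroid: ȳ = ΣA·y / ΣA = 142 mm.
Transfer each piece to the centroidal x-axis using Ī + A·d² with d = y − 142:
  flange: d = 63 mm → contributes +9 545 600 mm⁴
  web: d = -42 mm → contributes +18 350 400 mm⁴
Total I = 27 896 000 mm⁴.
Extreme fibre distance c = 142 mm; S = I/c = 196 451 mm³.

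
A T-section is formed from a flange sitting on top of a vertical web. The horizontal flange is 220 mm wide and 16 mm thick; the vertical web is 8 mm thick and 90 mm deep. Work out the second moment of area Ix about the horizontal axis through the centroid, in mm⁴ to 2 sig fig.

Ix ≈ 2.2 × 10⁶ mm⁴

Split into non-overlapping primitives; take the origin at the lower-left of the bounding box.
Flange: 220 × 16, A = 3 520 mm², y = 98 mm, Ī = 75 093 mm⁴.
Web: 8 × 90, A = 720 mm², y = 45 mm, Ī = 486 000 mm⁴.
Centroid: ȳ = ΣA·y / ΣA = 89 mm.
Transfer each piece to the horizontal axis through the centroid using Ī + A·d² with d = y − 89:
  flange: d = 9 mm → contributes +360 213 mm⁴
  web: d = -44 mm → contributes +1 879 920 mm⁴
Total I = 2 240 133 mm⁴.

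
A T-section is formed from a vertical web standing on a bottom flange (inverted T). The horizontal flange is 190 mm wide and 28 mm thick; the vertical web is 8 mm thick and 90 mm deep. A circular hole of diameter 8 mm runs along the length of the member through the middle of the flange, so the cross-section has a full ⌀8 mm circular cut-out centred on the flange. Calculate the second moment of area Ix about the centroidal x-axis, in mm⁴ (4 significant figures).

Ix ≈ 3.038 × 10⁶ mm⁴

Treat the section as a set of non-overlapping primitives; coordinates are from the bounding-box lower-left.
Flange: 190 × 28, A = 5 320 mm², y = 14 mm, Ī = 347 573 mm⁴.
Web: 8 × 90, A = 720 mm², y = 73 mm, Ī = 486 000 mm⁴.
Hole (subtracted): ⌀8, A = 50.2655 mm², y = 14 mm, Ī = 201.062 mm⁴.
Centroid: ȳ = ΣA·y / ΣA = 21.0921 mm.
Transfer each piece to the centroidal x-axis using Ī + A·d² with d = y − 21.0921:
  flange: d = -7.09213 mm → contributes +615 161 mm⁴
  web: d = 51.9079 mm → contributes +2 425 987 mm⁴
  hole: d = -7.09213 mm → contributes −2729.33 mm⁴
Total I = 3 038 418 mm⁴.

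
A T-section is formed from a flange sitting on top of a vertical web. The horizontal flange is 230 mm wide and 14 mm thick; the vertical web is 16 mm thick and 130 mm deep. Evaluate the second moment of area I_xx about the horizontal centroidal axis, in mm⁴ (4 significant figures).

Treat the section as a set of non-overlapping primitives; coordinates are from the bounding-box lower-left.
Flange: 230 × 14, A = 3 220 mm², y = 137 mm, Ī = 52593.3 mm⁴.
Web: 16 × 130, A = 2 080 mm², y = 65 mm, Ī = 2 929 333 mm⁴.
Centroid: ȳ = ΣA·y / ΣA = 108.743 mm.
Transfer each piece to the horizontal centroidal axis using Ī + A·d² with d = y − 108.743:
  flange: d = 28.2566 mm → contributes +2 623 556 mm⁴
  web: d = -43.7434 mm → contributes +6 909 382 mm⁴
Total I = 9 532 938 mm⁴.

I_xx ≈ 9.533 × 10⁶ mm⁴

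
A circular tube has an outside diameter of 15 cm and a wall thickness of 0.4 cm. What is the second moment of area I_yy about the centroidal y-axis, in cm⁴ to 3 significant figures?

Split into non-overlapping primitives; take the origin at the lower-left of the bounding box.
Outer circle: ⌀15, A = 176.71 cm², x = 7.5 cm, Ī = 2 485 cm⁴.
Bore (subtracted): ⌀14.2, A = 158.37 cm², x = 7.5 cm, Ī = 1995.8 cm⁴.
By symmetry the centroid is at mid-width, x̄ = 7.5 cm.
All pieces are centred on the centroidal y-axis, so I = ΣĪ (holes subtracted) = 489.22 cm⁴.

I_yy ≈ 489 cm⁴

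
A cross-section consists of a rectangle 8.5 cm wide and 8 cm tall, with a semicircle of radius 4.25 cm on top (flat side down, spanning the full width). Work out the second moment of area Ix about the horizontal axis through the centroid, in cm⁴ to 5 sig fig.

Decompose the section into non-overlapping parts with the origin at the bottom-left of its bounding rectangle.
Rectangular body: 8.5 × 8, A = 68 cm², y = 4 cm, Ī = 362.6667 cm⁴.
Semicircular cap: semicircle r = 4.25, A = 28.37251 cm², y = 9.803756 cm, Ī = 35.80864 cm⁴.
Centroid: ȳ = ΣA·y / ΣA = 5.708652 cm.
Transfer each piece to the horizontal axis through the centroid using Ī + A·d² with d = y − 5.708652:
  rectangular body: d = -1.708652 cm → contributes +561.1922 cm⁴
  semicircular cap: d = 4.095104 cm → contributes +511.612 cm⁴
Total I = 1072.804 cm⁴.

Ix ≈ 1072.8 cm⁴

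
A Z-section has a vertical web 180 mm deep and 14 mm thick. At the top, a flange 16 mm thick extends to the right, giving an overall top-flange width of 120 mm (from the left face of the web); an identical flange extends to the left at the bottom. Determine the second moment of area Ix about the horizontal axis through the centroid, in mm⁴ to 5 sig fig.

Ix ≈ 2.9684 × 10⁷ mm⁴

Treat the section as a set of non-overlapping primitives; coordinates are from the bounding-box lower-left.
Web: 14 × 180, A = 2 520 mm², y = 90 mm, Ī = 6 804 000 mm⁴.
Top flange (beyond web): 106 × 16, A = 1 696 mm², y = 172 mm, Ī = 36181.33 mm⁴.
Bottom flange (beyond web): 106 × 16, A = 1 696 mm², y = 8 mm, Ī = 36181.33 mm⁴.
Centroid: ȳ = ΣA·y / ΣA = 90 mm.
Transfer each piece to the horizontal axis through the centroid using Ī + A·d² with d = y − 90:
  web: d = 0 mm → contributes +6 804 000 mm⁴
  top flange (beyond web): d = 82 mm → contributes +11 440 085 mm⁴
  bottom flange (beyond web): d = -82 mm → contributes +11 440 085 mm⁴
Total I = 29 684 171 mm⁴.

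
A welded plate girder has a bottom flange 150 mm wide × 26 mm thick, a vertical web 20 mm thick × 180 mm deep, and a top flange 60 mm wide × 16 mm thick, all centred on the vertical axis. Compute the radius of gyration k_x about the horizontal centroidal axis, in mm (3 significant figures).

Break the section into simple shapes (no overlaps), measuring from the bottom-left corner of the bounding box.
Bottom plate: 150 × 26, A = 3 900 mm², y = 13 mm, Ī = 219 700 mm⁴.
Web plate: 20 × 180, A = 3 600 mm², y = 116 mm, Ī = 9 720 000 mm⁴.
Top plate: 60 × 16, A = 960 mm², y = 214 mm, Ī = 20 480 mm⁴.
Centroid: ȳ = ΣA·y / ΣA = 79.638 mm.
Transfer each piece to the horizontal centroidal axis using Ī + A·d² with d = y − 79.638:
  bottom plate: d = -66.638 mm → contributes +17 538 285 mm⁴
  web plate: d = 36.362 mm → contributes +14 479 824 mm⁴
  top plate: d = 134.36 mm → contributes +17 351 424 mm⁴
Total I = 49 369 533 mm⁴.
Radius of gyration: k = √(I/A) = √(49 369 533 / 8 460) = 76.391 mm.

k_x ≈ 76.4 mm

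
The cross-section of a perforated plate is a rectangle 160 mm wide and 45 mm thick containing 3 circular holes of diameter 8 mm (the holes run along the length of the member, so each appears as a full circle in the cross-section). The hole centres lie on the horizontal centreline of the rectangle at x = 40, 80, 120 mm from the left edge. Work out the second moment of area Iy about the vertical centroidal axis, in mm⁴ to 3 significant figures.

Decompose the section into non-overlapping parts with the origin at the bottom-left of its bounding rectangle.
Plate: 160 × 45, A = 7 200 mm², x = 80 mm, Ī = 15 360 000 mm⁴.
Hole 1 (subtracted): ⌀8, A = 50.265 mm², x = 40 mm, Ī = 201.06 mm⁴.
Hole 2 (subtracted): ⌀8, A = 50.265 mm², x = 80 mm, Ī = 201.06 mm⁴.
Hole 3 (subtracted): ⌀8, A = 50.265 mm², x = 120 mm, Ī = 201.06 mm⁴.
By symmetry the centroid is at mid-width, x̄ = 80 mm.
Transfer each piece to the vertical centroidal axis using Ī + A·d² with d = x − 80:
  plate: d = 0 mm → contributes +15 360 000 mm⁴
  hole 1: d = -40 mm → contributes −80 626 mm⁴
  hole 2: d = 0 mm → contributes −201.06 mm⁴
  hole 3: d = 40 mm → contributes −80 626 mm⁴
Total I = 15 198 547 mm⁴.

Iy ≈ 1.52 × 10⁷ mm⁴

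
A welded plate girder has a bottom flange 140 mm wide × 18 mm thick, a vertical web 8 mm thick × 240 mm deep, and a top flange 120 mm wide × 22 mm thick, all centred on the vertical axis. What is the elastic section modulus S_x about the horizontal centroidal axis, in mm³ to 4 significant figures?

Decompose the section into non-overlapping parts with the origin at the bottom-left of its bounding rectangle.
Bottom plate: 140 × 18, A = 2 520 mm², y = 9 mm, Ī = 68 040 mm⁴.
Web plate: 8 × 240, A = 1 920 mm², y = 138 mm, Ī = 9 216 000 mm⁴.
Top plate: 120 × 22, A = 2 640 mm², y = 269 mm, Ī = 106 480 mm⁴.
Centroid: ȳ = ΣA·y / ΣA = 140.932 mm.
Transfer each piece to the horizontal centroidal axis using Ī + A·d² with d = y − 140.932:
  bottom plate: d = -131.932 mm → contributes +43 931 428 mm⁴
  web plate: d = -2.9322 mm → contributes +9 232 508 mm⁴
  top plate: d = 128.068 mm → contributes +43 406 072 mm⁴
Total I = 96 570 007 mm⁴.
Extreme fibre distance c = 140.932 mm; S = I/c = 685 223 mm³.

S_x ≈ 6.852 × 10⁵ mm³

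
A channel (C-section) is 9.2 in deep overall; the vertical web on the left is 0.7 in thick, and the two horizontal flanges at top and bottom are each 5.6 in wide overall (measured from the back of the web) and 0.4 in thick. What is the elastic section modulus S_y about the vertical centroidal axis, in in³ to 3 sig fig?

S_y ≈ 6.49 in³

Break the section into simple shapes (no overlaps), measuring from the bottom-left corner of the bounding box.
Web: 0.7 × 9.2, A = 6.44 in², x = 0.35 in, Ī = 0.26297 in⁴.
Top flange (beyond web): 4.9 × 0.4, A = 1.96 in², x = 3.15 in, Ī = 3.9216 in⁴.
Bottom flange (beyond web): 4.9 × 0.4, A = 1.96 in², x = 3.15 in, Ī = 3.9216 in⁴.
Centroid: x̄ = ΣA·x / ΣA = 1.4095 in.
Transfer each piece to the vertical centroidal axis using Ī + A·d² with d = x − 1.4095:
  web: d = -1.0595 in → contributes +7.4916 in⁴
  top flange (beyond web): d = 1.7405 in → contributes +9.8594 in⁴
  bottom flange (beyond web): d = 1.7405 in → contributes +9.8594 in⁴
Total I = 27.21 in⁴.
Extreme fibre distance c = 4.1905 in; S = I/c = 6.4933 in³.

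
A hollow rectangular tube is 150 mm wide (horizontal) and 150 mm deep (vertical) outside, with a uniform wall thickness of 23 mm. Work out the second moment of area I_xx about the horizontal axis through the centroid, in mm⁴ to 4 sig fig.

Break the section into simple shapes (no overlaps), measuring from the bottom-left corner of the bounding box.
Outer rectangle: 150 × 150, A = 22 500 mm², y = 75 mm, Ī = 42 187 500 mm⁴.
Inner void (subtracted): 104 × 104, A = 10 816 mm², y = 75 mm, Ī = 9 748 821 mm⁴.
By symmetry the centroid is at mid-height, ȳ = 75 mm.
All pieces are centred on the horizontal axis through the centroid, so I = ΣĪ (holes subtracted) = 32 438 679 mm⁴.

I_xx ≈ 3.244 × 10⁷ mm⁴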